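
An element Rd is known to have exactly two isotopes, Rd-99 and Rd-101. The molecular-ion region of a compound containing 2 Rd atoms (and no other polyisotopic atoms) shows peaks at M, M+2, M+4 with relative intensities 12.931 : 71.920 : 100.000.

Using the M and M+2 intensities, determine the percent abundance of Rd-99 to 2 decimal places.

If p is the fraction of Rd that is Rd-99, then I(M+2)/I(M) = [C(2,1)·p^1·(1−p)] / p^2 = 2·(1−p)/p = 71.920/12.931 = 5.5618
(1−p)/p = 5.5618/2 = 2.7809  ⇒  p = 1/(1 + 2.7809) = 0.2645
Rd-99: 26.45%, Rd-101: 73.55%.

26.45%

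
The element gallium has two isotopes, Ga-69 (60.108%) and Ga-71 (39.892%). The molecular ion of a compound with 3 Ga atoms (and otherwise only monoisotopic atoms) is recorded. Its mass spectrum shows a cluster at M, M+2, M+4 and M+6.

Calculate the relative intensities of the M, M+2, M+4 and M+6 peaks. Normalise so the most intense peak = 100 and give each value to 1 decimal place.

Each Ga atom is independently Ga-69 (p = 0.60108) or Ga-71 (q = 0.39892); the cluster is the binomial expansion (p + q)^3.
P(M) = 0.60108^3 = 0.217169
P(M+2) = 3 × 0.60108^2 × 0.39892^1 = 0.432386
P(M+4) = 3 × 0.60108^1 × 0.39892^2 = 0.286963
P(M+6) = 0.39892^3 = 0.063483
The M+2 peak is largest (0.432386); scaling to 100 gives 50.2 : 100.0 : 66.4 : 14.7.

50.2 : 100.0 : 66.4 : 14.7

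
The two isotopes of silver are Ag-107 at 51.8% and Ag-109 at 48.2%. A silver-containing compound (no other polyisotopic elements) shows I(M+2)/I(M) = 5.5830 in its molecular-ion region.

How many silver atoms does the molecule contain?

For n independent Ag atoms, I(M+2)/I(M) = n · (abundance Ag-109) / (abundance Ag-107) = n · 0.482/0.518.
n = 5.5830 × 0.518/0.482 = 6.00 ≈ 6

6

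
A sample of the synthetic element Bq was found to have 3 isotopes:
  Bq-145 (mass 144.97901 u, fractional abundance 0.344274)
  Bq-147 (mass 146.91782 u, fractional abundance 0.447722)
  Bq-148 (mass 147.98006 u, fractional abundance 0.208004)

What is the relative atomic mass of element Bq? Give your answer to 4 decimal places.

Ar = Σ fᵢ·mᵢ = 0.344274 × 144.97901 + 0.447722 × 146.91782 + 0.208004 × 147.98006
= 49.912504 + 65.778340 + 30.780444 = 146.471288 u

146.4713 u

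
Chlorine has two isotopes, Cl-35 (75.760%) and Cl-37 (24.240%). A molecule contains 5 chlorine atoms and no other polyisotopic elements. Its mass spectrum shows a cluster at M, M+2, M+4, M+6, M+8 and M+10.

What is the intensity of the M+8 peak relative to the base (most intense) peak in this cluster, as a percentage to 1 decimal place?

3.3%

Binomial terms of (0.75760 + 0.24240)^5: M 0.2496, M+2 0.3993, M+4 0.2555, M+6 0.0817, M+8 0.0131, M+10 0.0008 → M+2 is the base peak.
P(M+2) = C(5,1) × 0.75760^4 × 0.24240^1 = 5 × 0.32942751 × 0.2424 = 0.399266 (base)
P(M+8) = C(5,4) × 0.75760^1 × 0.24240^4 = 5 × 0.7576 × 0.00345247 = 0.013078
Relative intensity = 0.013078 / 0.399266 × 100 = 3.3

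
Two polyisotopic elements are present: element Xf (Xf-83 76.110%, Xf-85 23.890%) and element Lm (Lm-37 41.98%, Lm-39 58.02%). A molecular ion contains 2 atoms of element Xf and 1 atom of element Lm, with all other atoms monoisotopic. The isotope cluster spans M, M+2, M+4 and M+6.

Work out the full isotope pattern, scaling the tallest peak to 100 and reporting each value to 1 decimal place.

49.8 : 100.0 : 48.1 : 6.8

Element Xf pattern (n=2): 0.57927321 : 0.36365358 : 0.05707321
Element Lm pattern (n=1): 0.4198 : 0.5802
Convolve the two distributions (both contribute in 2-u steps):
  M: 0.57927321×0.4198 = 0.243179
  M+2: 0.57927321×0.5802 + 0.36365358×0.4198 = 0.488756
  M+4: 0.36365358×0.5802 + 0.05707321×0.4198 = 0.234951
  M+6: 0.05707321×0.5802 = 0.033114
Scale to base peak (0.488756) = 100: 49.8 : 100.0 : 48.1 : 6.8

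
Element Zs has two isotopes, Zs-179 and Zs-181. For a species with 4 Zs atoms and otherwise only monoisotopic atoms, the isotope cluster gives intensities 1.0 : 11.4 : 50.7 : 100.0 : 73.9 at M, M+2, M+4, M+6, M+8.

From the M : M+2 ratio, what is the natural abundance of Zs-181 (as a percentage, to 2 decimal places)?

If p is the fraction of Zs that is Zs-179, then I(M+2)/I(M) = [C(4,1)·p^3·(1−p)] / p^4 = 4·(1−p)/p = 11.4/1.0 = 11.4000
(1−p)/p = 11.4000/4 = 2.8500  ⇒  p = 1/(1 + 2.8500) = 0.2597
Zs-179: 25.97%, Zs-181: 74.03%.

74.03%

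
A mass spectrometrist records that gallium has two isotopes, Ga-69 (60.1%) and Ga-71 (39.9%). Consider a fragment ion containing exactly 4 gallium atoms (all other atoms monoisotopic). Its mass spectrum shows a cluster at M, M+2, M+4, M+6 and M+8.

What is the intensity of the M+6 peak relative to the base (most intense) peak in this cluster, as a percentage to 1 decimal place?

Binomial terms of (0.601 + 0.399)^4: M 0.1305, M+2 0.3465, M+4 0.3450, M+6 0.1527, M+8 0.0253 → M+2 is the base peak.
P(M+2) = C(4,1) × 0.601^3 × 0.399^1 = 4 × 0.2170818 × 0.3990 = 0.346463 (base)
P(M+6) = C(4,3) × 0.601^1 × 0.399^3 = 4 × 0.6010 × 0.0635212 = 0.152705
Relative intensity = 0.152705 / 0.346463 × 100 = 44.1

44.1%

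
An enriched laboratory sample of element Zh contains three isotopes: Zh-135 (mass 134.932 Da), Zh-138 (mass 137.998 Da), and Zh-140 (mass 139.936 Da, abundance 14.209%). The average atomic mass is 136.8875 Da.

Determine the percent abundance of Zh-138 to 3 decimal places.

Let x and y be the fractions of Zh-135 and Zh-138. Then x + y = 1 − 0.14209 = 0.85791 and 134.932x + 137.998y = 136.8875 − 0.14209×139.936 = 117.00399376.
Substituting: 134.932x + 137.998(0.85791 − x) = 117.00399376
(134.932 − 137.998)x = -1.38587042  ⇒  x = 0.45201, y = 0.40590
Zh-135: 45.201%, Zh-138: 40.590%.

40.590%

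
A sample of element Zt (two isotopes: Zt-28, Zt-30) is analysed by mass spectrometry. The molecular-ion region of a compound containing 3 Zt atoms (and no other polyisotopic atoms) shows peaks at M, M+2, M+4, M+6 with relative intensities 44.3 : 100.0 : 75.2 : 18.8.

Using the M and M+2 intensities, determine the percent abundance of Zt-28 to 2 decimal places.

Write p for the Zt-28 fraction. I(M+2)/I(M) = [C(3,1)·p^2·(1−p)] / p^3 = 3·(1−p)/p = 100.0/44.3 = 2.2573
(1−p)/p = 2.2573/3 = 0.7524  ⇒  p = 1/(1 + 0.7524) = 0.5706
Zt-28: 57.06%, Zt-30: 42.94%.

57.06%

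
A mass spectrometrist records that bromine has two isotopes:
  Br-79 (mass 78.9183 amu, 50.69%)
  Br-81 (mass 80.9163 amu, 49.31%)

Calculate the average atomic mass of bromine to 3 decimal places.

79.904 amu

Ar = Σ fᵢ·mᵢ = 0.5069 × 78.9183 + 0.4931 × 80.9163
= 40.00369 + 39.89983 = 79.90352 amu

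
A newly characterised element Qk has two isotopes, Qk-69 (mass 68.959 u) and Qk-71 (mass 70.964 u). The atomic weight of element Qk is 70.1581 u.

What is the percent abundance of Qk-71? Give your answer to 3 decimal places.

Writing the weighted mean with unknown fraction x of Qk-69:
68.959·x + 70.964·(1 − x) = 70.1581
(68.959 − 70.964)·x = 70.1581 − 70.964
x = -0.8059 / -2.005 = 0.40195 → 40.195% Qk-69, 59.805% Qk-71.

59.805%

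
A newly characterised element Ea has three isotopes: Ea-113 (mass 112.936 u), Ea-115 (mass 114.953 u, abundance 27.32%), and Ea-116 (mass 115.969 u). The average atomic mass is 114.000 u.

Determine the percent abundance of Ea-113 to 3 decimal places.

The remaining 72.68% is split between Ea-113 (fraction x) and Ea-116 (fraction 0.7268 − x).
Substituting: 112.936x + 115.969(0.7268 − x) = 82.5948404
(112.936 − 115.969)x = -1.6914288  ⇒  x = 0.55768, y = 0.16912
Ea-113: 55.768%, Ea-116: 16.912%.

55.768%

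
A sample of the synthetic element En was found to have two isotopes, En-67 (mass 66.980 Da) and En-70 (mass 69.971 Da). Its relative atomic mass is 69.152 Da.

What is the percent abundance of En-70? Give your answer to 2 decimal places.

Let x be the fractional abundance of En-67; then En-70 has abundance 1 − x.
66.980·x + 69.971·(1 − x) = 69.152
(66.980 − 69.971)·x = 69.152 − 69.971
x = -0.819 / -2.991 = 0.27382 → 27.38% En-67, 72.62% En-70.

72.62%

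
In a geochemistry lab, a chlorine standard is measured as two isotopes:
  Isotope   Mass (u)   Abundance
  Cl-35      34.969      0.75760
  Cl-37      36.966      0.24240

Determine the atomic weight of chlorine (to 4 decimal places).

The abundance-weighted mean is 0.75760 × 34.969 + 0.24240 × 36.966
= 26.49251 + 8.96056 = 35.45307 u

35.4531 u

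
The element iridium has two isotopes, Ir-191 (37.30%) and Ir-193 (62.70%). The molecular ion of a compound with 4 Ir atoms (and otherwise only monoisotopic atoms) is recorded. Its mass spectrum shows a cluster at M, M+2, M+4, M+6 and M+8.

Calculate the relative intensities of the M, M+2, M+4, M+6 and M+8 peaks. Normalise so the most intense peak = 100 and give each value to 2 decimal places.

Expanding (0.3730 + 0.6270)^4:
P(M) = 0.3730^4 = 0.019357
P(M+2) = 4 × 0.3730^3 × 0.6270^1 = 0.130153
P(M+4) = 6 × 0.3730^2 × 0.6270^2 = 0.328174
P(M+6) = 4 × 0.3730^1 × 0.6270^3 = 0.367766
P(M+8) = 0.6270^4 = 0.154550
The M+6 peak is largest (0.367766); scaling to 100 gives 5.26 : 35.39 : 89.23 : 100.00 : 42.02.

5.26 : 35.39 : 89.23 : 100.00 : 42.02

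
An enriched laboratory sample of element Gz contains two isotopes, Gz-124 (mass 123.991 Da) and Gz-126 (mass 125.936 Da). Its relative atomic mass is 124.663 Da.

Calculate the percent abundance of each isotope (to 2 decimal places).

Writing the weighted mean with unknown fraction x of Gz-124:
123.991·x + 125.936·(1 − x) = 124.663
(123.991 − 125.936)·x = 124.663 − 125.936
x = -1.273 / -1.945 = 0.65450 → 65.45% Gz-124, 34.55% Gz-126.

Gz-124: 65.45%, Gz-126: 34.55%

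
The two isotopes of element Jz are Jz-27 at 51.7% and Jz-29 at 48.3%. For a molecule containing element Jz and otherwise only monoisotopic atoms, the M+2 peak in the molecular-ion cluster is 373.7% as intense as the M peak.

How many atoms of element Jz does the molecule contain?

4

With n Jz atoms, P(M+2)/P(M) = C(n,1)·p^(n−1)q / p^n = n·q/p = n · 0.483/0.517.
n = 3.737 × 0.517/0.483 = 4.00 ≈ 4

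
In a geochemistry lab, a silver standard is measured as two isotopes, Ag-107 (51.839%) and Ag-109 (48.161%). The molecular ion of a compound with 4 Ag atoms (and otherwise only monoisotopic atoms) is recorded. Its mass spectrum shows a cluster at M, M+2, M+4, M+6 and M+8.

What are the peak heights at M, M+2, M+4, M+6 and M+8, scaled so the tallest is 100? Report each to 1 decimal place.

The 4 Ag atoms are independent, so intensities follow the terms of (0.51839 + 0.48161)^4.
P(M) = 0.51839^4 = 0.072215
P(M+2) = 4 × 0.51839^3 × 0.48161^1 = 0.268365
P(M+4) = 6 × 0.51839^2 × 0.48161^2 = 0.373986
P(M+6) = 4 × 0.51839^1 × 0.48161^3 = 0.231634
P(M+8) = 0.48161^4 = 0.053800
The M+4 peak is largest (0.373986); scaling to 100 gives 19.3 : 71.8 : 100.0 : 61.9 : 14.4.

19.3 : 71.8 : 100.0 : 61.9 : 14.4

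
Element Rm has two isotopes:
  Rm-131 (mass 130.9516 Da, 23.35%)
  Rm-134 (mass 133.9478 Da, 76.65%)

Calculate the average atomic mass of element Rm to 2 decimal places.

Ar = Σ fᵢ·mᵢ = 0.2335 × 130.9516 + 0.7665 × 133.9478
= 30.57720 + 102.67099 = 133.24819 Da

133.25 Da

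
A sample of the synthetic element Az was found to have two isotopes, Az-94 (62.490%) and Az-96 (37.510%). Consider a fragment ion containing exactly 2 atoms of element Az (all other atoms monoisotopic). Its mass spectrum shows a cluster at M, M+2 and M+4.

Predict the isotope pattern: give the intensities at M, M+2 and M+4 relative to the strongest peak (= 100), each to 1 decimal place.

83.3 : 100.0 : 30.0

The 2 Az atoms are independent, so intensities follow the terms of (0.62490 + 0.37510)^2.
P(M) = 0.62490^2 = 0.390500
P(M+2) = 2 × 0.62490^1 × 0.37510^1 = 0.468800
P(M+4) = 0.37510^2 = 0.140700
The M+2 peak is largest (0.468800); scaling to 100 gives 83.3 : 100.0 : 30.0.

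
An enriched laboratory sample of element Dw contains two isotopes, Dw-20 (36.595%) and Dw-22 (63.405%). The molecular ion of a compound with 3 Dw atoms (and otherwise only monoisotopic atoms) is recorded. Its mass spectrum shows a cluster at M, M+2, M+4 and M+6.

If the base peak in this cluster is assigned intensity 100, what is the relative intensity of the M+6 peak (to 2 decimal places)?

(0.36595 + 0.63405)^3 gives M 0.0490, M+2 0.2547, M+4 0.4414, M+6 0.2549; the largest is M+4.
P(M+4) = C(3,2) × 0.36595^1 × 0.63405^2 = 3 × 0.36595 × 0.4020194 = 0.441357 (base)
P(M+6) = C(3,3) × 0.36595^0 × 0.63405^3 = 1 × 1.0000 × 0.2549004 = 0.254900
Relative intensity = 0.254900 / 0.441357 × 100 = 57.75

57.75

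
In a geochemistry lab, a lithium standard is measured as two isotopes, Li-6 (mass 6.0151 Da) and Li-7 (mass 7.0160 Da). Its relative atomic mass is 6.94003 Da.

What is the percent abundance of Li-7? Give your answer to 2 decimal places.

92.41%

Writing the weighted mean with unknown fraction x of Li-6:
6.0151·x + 7.0160·(1 − x) = 6.94003
(6.0151 − 7.0160)·x = 6.94003 − 7.0160
x = -0.07597 / -1.0009 = 0.07590 → 7.59% Li-6, 92.41% Li-7.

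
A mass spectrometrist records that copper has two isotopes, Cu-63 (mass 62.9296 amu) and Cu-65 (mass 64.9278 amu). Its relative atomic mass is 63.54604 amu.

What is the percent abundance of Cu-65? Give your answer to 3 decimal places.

30.850%

With x = fraction of Cu-63 (so Cu-65 is 1 − x):
62.9296·x + 64.9278·(1 − x) = 63.54604
(62.9296 − 64.9278)·x = 63.54604 − 64.9278
x = -1.38176 / -1.9982 = 0.69150 → 69.150% Cu-63, 30.850% Cu-65.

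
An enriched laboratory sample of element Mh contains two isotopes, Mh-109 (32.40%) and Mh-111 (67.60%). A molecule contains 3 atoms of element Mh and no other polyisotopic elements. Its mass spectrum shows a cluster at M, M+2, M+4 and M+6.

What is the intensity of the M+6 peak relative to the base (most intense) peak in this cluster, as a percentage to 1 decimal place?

69.5%

Binomial terms of (0.3240 + 0.6760)^3: M 0.0340, M+2 0.2129, M+4 0.4442, M+6 0.3089 → M+4 is the base peak.
P(M+4) = C(3,2) × 0.3240^1 × 0.6760^2 = 3 × 0.3240 × 0.456976 = 0.444181 (base)
P(M+6) = C(3,3) × 0.3240^0 × 0.6760^3 = 1 × 1.0000 × 0.30891578 = 0.308916
Relative intensity = 0.308916 / 0.444181 × 100 = 69.5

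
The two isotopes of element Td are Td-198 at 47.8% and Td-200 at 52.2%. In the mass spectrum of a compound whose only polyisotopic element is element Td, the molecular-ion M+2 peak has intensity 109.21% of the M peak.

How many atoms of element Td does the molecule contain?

1

For n independent Td atoms, I(M+2)/I(M) = n · (abundance Td-200) / (abundance Td-198) = n · 0.522/0.478.
n = 1.0921 × 0.478/0.522 = 1.00 ≈ 1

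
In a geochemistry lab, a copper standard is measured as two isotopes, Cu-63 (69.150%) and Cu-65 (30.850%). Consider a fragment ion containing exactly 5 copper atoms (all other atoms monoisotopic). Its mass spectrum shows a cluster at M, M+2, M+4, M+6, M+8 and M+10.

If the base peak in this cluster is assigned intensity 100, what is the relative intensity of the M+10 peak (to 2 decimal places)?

0.79

(0.69150 + 0.30850)^5 gives M 0.1581, M+2 0.3527, M+4 0.3147, M+6 0.1404, M+8 0.0313, M+10 0.0028; the largest is M+2.
P(M+2) = C(5,1) × 0.69150^4 × 0.30850^1 = 5 × 0.2286487 × 0.3085 = 0.352691 (base)
P(M+10) = C(5,5) × 0.69150^0 × 0.30850^5 = 1 × 1.0000 × 0.00279432 = 0.002794
Relative intensity = 0.002794 / 0.352691 × 100 = 0.79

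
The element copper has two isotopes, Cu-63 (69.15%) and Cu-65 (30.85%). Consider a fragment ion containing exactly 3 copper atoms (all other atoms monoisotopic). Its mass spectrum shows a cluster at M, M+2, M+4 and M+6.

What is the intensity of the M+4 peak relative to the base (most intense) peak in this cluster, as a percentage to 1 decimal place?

44.6%

(0.6915 + 0.3085)^3 gives M 0.3307, M+2 0.4425, M+4 0.1974, M+6 0.0294; the largest is M+2.
P(M+2) = C(3,1) × 0.6915^2 × 0.3085^1 = 3 × 0.47817225 × 0.3085 = 0.442548 (base)
P(M+4) = C(3,2) × 0.6915^1 × 0.3085^2 = 3 × 0.6915 × 0.09517225 = 0.197435
Relative intensity = 0.197435 / 0.442548 × 100 = 44.6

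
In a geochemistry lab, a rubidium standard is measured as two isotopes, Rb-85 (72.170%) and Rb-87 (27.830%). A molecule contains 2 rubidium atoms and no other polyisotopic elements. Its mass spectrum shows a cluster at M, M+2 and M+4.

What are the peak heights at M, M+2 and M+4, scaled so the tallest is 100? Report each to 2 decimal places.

Expanding (0.72170 + 0.27830)^2:
P(M) = 0.72170^2 = 0.520851
P(M+2) = 2 × 0.72170^1 × 0.27830^1 = 0.401698
P(M+4) = 0.27830^2 = 0.077451
The M peak is largest (0.520851); scaling to 100 gives 100.00 : 77.12 : 14.87.

100.00 : 77.12 : 14.87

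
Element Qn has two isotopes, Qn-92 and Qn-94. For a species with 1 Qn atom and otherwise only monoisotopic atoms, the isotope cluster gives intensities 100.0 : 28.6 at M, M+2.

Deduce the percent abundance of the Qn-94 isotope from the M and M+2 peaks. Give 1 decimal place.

22.2%

If p is the fraction of Qn that is Qn-92, then I(M+2)/I(M) = [C(1,1)·p^0·(1−p)] / p^1 = 1·(1−p)/p = 28.6/100.0 = 0.2860
(1−p)/p = 0.2860/1 = 0.2860  ⇒  p = 1/(1 + 0.2860) = 0.7776
Qn-92: 77.8%, Qn-94: 22.2%.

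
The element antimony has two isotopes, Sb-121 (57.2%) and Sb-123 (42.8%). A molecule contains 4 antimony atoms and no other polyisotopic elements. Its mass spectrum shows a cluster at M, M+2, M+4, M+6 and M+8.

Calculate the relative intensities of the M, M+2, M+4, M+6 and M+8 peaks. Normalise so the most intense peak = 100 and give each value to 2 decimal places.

The 4 Sb atoms are independent, so intensities follow the terms of (0.572 + 0.428)^4.
P(M) = 0.572^4 = 0.107049
P(M+2) = 4 × 0.572^3 × 0.428^1 = 0.320400
P(M+4) = 6 × 0.572^2 × 0.428^2 = 0.359609
P(M+6) = 4 × 0.572^1 × 0.428^3 = 0.179385
P(M+8) = 0.428^4 = 0.033556
The M+4 peak is largest (0.359609); scaling to 100 gives 29.77 : 89.10 : 100.00 : 49.88 : 9.33.

29.77 : 89.10 : 100.00 : 49.88 : 9.33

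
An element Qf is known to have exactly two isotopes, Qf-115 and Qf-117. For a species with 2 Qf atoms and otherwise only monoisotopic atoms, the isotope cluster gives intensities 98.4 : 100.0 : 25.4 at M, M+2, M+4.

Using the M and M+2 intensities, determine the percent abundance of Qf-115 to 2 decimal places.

66.31%

Write p for the Qf-115 fraction. I(M+2)/I(M) = [C(2,1)·p^1·(1−p)] / p^2 = 2·(1−p)/p = 100.0/98.4 = 1.0163
(1−p)/p = 1.0163/2 = 0.5081  ⇒  p = 1/(1 + 0.5081) = 0.6631
Qf-115: 66.31%, Qf-117: 33.69%.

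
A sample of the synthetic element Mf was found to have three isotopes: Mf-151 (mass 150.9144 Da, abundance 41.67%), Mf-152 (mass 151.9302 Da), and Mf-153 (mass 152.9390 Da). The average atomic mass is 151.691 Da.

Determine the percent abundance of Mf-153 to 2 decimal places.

18.25%

The remaining 58.33% is split between Mf-152 (fraction x) and Mf-153 (fraction 0.5833 − x).
Substituting: 151.9302x + 152.9390(0.5833 − x) = 88.80496952
(151.9302 − 152.9390)x = -0.40434918  ⇒  x = 0.40082, y = 0.18248
Mf-152: 40.08%, Mf-153: 18.25%.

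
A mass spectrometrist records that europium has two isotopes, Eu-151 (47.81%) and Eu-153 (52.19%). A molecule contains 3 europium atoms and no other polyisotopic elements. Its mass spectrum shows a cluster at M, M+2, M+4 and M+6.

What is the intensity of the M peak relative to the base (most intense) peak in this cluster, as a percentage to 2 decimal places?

27.97%

Term probabilities: M 0.1093, M+2 0.3579, M+4 0.3907, M+6 0.1422. Base peak = M+4.
P(M+4) = C(3,2) × 0.4781^1 × 0.5219^2 = 3 × 0.4781 × 0.27237961 = 0.390674 (base)
P(M) = C(3,0) × 0.4781^3 × 0.5219^0 = 1 × 0.10928391 × 1.0000 = 0.109284
Relative intensity = 0.109284 / 0.390674 × 100 = 27.97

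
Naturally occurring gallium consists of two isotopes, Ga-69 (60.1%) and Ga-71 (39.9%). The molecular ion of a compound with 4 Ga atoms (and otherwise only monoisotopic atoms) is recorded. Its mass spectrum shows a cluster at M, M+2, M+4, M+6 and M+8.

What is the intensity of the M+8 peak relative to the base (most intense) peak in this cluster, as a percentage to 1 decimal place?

Term probabilities: M 0.1305, M+2 0.3465, M+4 0.3450, M+6 0.1527, M+8 0.0253. Base peak = M+2.
P(M+2) = C(4,1) × 0.601^3 × 0.399^1 = 4 × 0.2170818 × 0.3990 = 0.346463 (base)
P(M+8) = C(4,4) × 0.601^0 × 0.399^4 = 1 × 1.0000 × 0.02534496 = 0.025345
Relative intensity = 0.025345 / 0.346463 × 100 = 7.3

7.3%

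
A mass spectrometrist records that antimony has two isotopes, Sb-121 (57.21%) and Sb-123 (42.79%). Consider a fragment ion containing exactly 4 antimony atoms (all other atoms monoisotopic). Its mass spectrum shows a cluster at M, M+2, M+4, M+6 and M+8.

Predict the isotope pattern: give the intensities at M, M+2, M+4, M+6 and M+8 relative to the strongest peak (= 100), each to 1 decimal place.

29.8 : 89.1 : 100.0 : 49.9 : 9.3

Expanding (0.5721 + 0.4279)^4:
P(M) = 0.5721^4 = 0.107124
P(M+2) = 4 × 0.5721^3 × 0.4279^1 = 0.320493
P(M+4) = 6 × 0.5721^2 × 0.4279^2 = 0.359567
P(M+6) = 4 × 0.5721^1 × 0.4279^3 = 0.179291
P(M+8) = 0.4279^4 = 0.033525
The M+4 peak is largest (0.359567); scaling to 100 gives 29.8 : 89.1 : 100.0 : 49.9 : 9.3.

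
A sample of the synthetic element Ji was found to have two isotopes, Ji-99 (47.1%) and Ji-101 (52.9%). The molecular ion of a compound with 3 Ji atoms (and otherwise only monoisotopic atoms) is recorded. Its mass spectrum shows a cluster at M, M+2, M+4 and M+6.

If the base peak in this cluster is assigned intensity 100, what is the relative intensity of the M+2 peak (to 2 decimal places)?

89.04

Binomial terms of (0.471 + 0.529)^3: M 0.1045, M+2 0.3521, M+4 0.3954, M+6 0.1480 → M+4 is the base peak.
P(M+4) = C(3,2) × 0.471^1 × 0.529^2 = 3 × 0.4710 × 0.279841 = 0.395415 (base)
P(M+2) = C(3,1) × 0.471^2 × 0.529^1 = 3 × 0.221841 × 0.5290 = 0.352062
Relative intensity = 0.352062 / 0.395415 × 100 = 89.04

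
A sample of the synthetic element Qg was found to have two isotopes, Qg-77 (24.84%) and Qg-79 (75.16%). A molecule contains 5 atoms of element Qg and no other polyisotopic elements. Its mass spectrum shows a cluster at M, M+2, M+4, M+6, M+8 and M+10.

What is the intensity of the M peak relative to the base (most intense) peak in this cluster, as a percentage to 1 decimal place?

0.2%

Term probabilities: M 0.0009, M+2 0.0143, M+4 0.0866, M+6 0.2620, M+8 0.3963, M+10 0.2398. Base peak = M+8.
P(M+8) = C(5,4) × 0.2484^1 × 0.7516^4 = 5 × 0.2484 × 0.3191149 = 0.396341 (base)
P(M) = C(5,0) × 0.2484^5 × 0.7516^0 = 1 × 0.00094571 × 1.0000 = 0.000946
Relative intensity = 0.000946 / 0.396341 × 100 = 0.2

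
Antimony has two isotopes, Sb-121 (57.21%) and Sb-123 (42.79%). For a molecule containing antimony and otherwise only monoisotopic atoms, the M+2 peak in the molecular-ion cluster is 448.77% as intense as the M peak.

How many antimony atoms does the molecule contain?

With n Sb atoms, P(M+2)/P(M) = C(n,1)·p^(n−1)q / p^n = n·q/p = n · 0.4279/0.5721.
n = 4.4877 × 0.5721/0.4279 = 6.00 ≈ 6

6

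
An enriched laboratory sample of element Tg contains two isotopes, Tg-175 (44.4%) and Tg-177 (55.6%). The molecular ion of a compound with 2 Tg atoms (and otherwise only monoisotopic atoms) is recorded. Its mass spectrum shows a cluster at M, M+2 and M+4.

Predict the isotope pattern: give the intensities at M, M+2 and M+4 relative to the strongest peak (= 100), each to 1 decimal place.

39.9 : 100.0 : 62.6

Expanding (0.444 + 0.556)^2:
P(M) = 0.444^2 = 0.197136
P(M+2) = 2 × 0.444^1 × 0.556^1 = 0.493728
P(M+4) = 0.556^2 = 0.309136
The M+2 peak is largest (0.493728); scaling to 100 gives 39.9 : 100.0 : 62.6.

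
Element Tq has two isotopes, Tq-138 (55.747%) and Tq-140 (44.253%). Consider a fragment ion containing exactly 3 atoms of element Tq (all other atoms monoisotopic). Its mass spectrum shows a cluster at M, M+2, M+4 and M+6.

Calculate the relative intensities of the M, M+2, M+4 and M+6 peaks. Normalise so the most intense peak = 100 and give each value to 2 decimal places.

Each Tq atom is independently Tq-138 (p = 0.55747) or Tq-140 (q = 0.44253); the cluster is the binomial expansion (p + q)^3.
P(M) = 0.55747^3 = 0.173247
P(M+2) = 3 × 0.55747^2 × 0.44253^1 = 0.412579
P(M+4) = 3 × 0.55747^1 × 0.44253^2 = 0.327513
P(M+6) = 0.44253^3 = 0.086662
The M+2 peak is largest (0.412579); scaling to 100 gives 41.99 : 100.00 : 79.38 : 21.00.

41.99 : 100.00 : 79.38 : 21.00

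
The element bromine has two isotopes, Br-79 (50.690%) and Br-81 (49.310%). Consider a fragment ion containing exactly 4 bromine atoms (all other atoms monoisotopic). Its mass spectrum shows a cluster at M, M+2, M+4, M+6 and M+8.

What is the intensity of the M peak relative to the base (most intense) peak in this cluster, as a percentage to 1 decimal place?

17.6%

Term probabilities: M 0.0660, M+2 0.2569, M+4 0.3749, M+6 0.2431, M+8 0.0591. Base peak = M+4.
P(M+4) = C(4,2) × 0.50690^2 × 0.49310^2 = 6 × 0.25694761 × 0.24314761 = 0.374857 (base)
P(M) = C(4,0) × 0.50690^4 × 0.49310^0 = 1 × 0.06602207 × 1.0000 = 0.066022
Relative intensity = 0.066022 / 0.374857 × 100 = 17.6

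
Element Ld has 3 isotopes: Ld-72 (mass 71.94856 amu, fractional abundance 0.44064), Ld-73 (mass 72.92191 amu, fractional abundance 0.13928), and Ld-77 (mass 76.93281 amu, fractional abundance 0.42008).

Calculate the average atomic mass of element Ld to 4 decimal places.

74.1779 amu

Ar = Σ fᵢ·mᵢ = 0.44064 × 71.94856 + 0.13928 × 72.92191 + 0.42008 × 76.93281
= 31.703413 + 10.156564 + 32.317935 = 74.177912 amu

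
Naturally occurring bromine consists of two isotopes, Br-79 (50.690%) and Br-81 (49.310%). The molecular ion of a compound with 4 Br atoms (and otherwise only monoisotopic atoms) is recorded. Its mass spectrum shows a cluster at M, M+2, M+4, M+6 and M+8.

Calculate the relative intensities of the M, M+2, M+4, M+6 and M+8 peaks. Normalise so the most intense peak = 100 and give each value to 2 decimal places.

The 4 Br atoms are independent, so intensities follow the terms of (0.50690 + 0.49310)^4.
P(M) = 0.50690^4 = 0.066022
P(M+2) = 4 × 0.50690^3 × 0.49310^1 = 0.256899
P(M+4) = 6 × 0.50690^2 × 0.49310^2 = 0.374857
P(M+6) = 4 × 0.50690^1 × 0.49310^3 = 0.243101
P(M+8) = 0.49310^4 = 0.059121
The M+4 peak is largest (0.374857); scaling to 100 gives 17.61 : 68.53 : 100.00 : 64.85 : 15.77.

17.61 : 68.53 : 100.00 : 64.85 : 15.77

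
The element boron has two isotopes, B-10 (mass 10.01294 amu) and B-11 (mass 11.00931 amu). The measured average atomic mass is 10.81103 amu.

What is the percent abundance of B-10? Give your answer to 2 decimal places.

19.90%

Writing the weighted mean with unknown fraction x of B-10:
10.01294·x + 11.00931·(1 − x) = 10.81103
(10.01294 − 11.00931)·x = 10.81103 − 11.00931
x = -0.19828 / -0.99637 = 0.19900 → 19.90% B-10, 80.10% B-11.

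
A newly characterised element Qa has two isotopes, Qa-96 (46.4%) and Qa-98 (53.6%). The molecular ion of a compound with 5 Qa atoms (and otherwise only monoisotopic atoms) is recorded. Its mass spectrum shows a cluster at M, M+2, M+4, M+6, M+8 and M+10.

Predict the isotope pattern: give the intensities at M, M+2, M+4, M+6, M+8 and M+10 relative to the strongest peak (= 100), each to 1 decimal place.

6.5 : 37.5 : 86.6 : 100.0 : 57.8 : 13.3

Each Qa atom is independently Qa-96 (p = 0.464) or Qa-98 (q = 0.536); the cluster is the binomial expansion (p + q)^5.
P(M) = 0.464^5 = 0.021507
P(M+2) = 5 × 0.464^4 × 0.536^1 = 0.124224
P(M+4) = 10 × 0.464^3 × 0.536^2 = 0.287001
P(M+6) = 10 × 0.464^2 × 0.536^3 = 0.331536
P(M+8) = 5 × 0.464^1 × 0.536^4 = 0.191490
P(M+10) = 0.536^5 = 0.044241
The M+6 peak is largest (0.331536); scaling to 100 gives 6.5 : 37.5 : 86.6 : 100.0 : 57.8 : 13.3.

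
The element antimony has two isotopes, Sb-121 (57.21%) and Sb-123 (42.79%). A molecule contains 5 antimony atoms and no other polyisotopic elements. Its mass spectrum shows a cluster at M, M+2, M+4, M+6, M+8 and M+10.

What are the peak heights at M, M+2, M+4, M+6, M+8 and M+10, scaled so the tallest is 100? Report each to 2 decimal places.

Expanding (0.5721 + 0.4279)^5:
P(M) = 0.5721^5 = 0.061286
P(M+2) = 5 × 0.5721^4 × 0.4279^1 = 0.229192
P(M+4) = 10 × 0.5721^3 × 0.4279^2 = 0.342847
P(M+6) = 10 × 0.5721^2 × 0.4279^3 = 0.256431
P(M+8) = 5 × 0.5721^1 × 0.4279^4 = 0.095898
P(M+10) = 0.4279^5 = 0.014345
The M+4 peak is largest (0.342847); scaling to 100 gives 17.88 : 66.85 : 100.00 : 74.79 : 27.97 : 4.18.

17.88 : 66.85 : 100.00 : 74.79 : 27.97 : 4.18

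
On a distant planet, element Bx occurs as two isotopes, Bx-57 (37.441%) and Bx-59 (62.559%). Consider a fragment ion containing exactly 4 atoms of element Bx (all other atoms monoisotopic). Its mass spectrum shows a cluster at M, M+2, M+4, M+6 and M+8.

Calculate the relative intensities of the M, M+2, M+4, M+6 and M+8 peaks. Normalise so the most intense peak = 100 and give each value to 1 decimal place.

The 4 Bx atoms are independent, so intensities follow the terms of (0.37441 + 0.62559)^4.
P(M) = 0.37441^4 = 0.019651
P(M+2) = 4 × 0.37441^3 × 0.62559^1 = 0.131339
P(M+4) = 6 × 0.37441^2 × 0.62559^2 = 0.329174
P(M+6) = 4 × 0.37441^1 × 0.62559^3 = 0.366671
P(M+8) = 0.62559^4 = 0.153165
The M+6 peak is largest (0.366671); scaling to 100 gives 5.4 : 35.8 : 89.8 : 100.0 : 41.8.

5.4 : 35.8 : 89.8 : 100.0 : 41.8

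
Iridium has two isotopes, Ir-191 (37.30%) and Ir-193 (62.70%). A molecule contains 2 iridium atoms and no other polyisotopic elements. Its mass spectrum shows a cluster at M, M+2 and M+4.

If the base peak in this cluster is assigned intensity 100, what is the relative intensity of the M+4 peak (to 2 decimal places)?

Term probabilities: M 0.1391, M+2 0.4677, M+4 0.3931. Base peak = M+2.
P(M+2) = C(2,1) × 0.3730^1 × 0.6270^1 = 2 × 0.3730 × 0.6270 = 0.467742 (base)
P(M+4) = C(2,2) × 0.3730^0 × 0.6270^2 = 1 × 1.0000 × 0.393129 = 0.393129
Relative intensity = 0.393129 / 0.467742 × 100 = 84.05

84.05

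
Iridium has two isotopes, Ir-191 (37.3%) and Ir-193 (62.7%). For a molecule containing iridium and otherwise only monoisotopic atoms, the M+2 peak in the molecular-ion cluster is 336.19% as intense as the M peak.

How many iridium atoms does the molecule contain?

With n Ir atoms, P(M+2)/P(M) = C(n,1)·p^(n−1)q / p^n = n·q/p = n · 0.627/0.373.
n = 3.3619 × 0.373/0.627 = 2.00 ≈ 2

2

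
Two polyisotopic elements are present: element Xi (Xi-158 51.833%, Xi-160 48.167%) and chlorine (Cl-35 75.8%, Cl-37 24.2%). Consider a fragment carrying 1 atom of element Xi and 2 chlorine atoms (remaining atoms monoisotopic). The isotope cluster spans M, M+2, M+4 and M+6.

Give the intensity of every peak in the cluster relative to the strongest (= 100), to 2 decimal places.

63.78 : 100.00 : 44.35 : 6.04

Element Xi pattern (n=1): 0.51833 : 0.48167
Chlorine pattern (n=2): 0.574564 : 0.366872 : 0.058564
Convolve the two distributions (both contribute in 2-u steps):
  M: 0.51833×0.574564 = 0.297814
  M+2: 0.51833×0.366872 + 0.48167×0.574564 = 0.466911
  M+4: 0.51833×0.058564 + 0.48167×0.366872 = 0.207067
  M+6: 0.48167×0.058564 = 0.028209
Scale to base peak (0.466911) = 100: 63.78 : 100.00 : 44.35 : 6.04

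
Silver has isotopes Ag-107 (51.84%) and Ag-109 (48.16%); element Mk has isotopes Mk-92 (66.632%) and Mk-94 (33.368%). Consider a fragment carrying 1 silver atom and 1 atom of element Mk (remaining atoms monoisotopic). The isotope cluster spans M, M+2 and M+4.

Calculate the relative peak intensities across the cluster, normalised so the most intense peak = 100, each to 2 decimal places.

69.94 : 100.00 : 32.54

Silver pattern (n=1): 0.5184 : 0.4816
Element Mk pattern (n=1): 0.66632 : 0.33368
Convolve the two distributions (both contribute in 2-u steps):
  M: 0.5184×0.66632 = 0.345420
  M+2: 0.5184×0.33368 + 0.4816×0.66632 = 0.493879
  M+4: 0.4816×0.33368 = 0.160700
Scale to base peak (0.493879) = 100: 69.94 : 100.00 : 32.54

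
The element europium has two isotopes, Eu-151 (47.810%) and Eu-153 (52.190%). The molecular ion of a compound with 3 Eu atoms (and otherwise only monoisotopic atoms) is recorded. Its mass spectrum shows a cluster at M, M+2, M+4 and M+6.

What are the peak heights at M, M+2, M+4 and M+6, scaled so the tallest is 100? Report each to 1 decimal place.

Each Eu atom is independently Eu-151 (p = 0.47810) or Eu-153 (q = 0.52190); the cluster is the binomial expansion (p + q)^3.
P(M) = 0.47810^3 = 0.109284
P(M+2) = 3 × 0.47810^2 × 0.52190^1 = 0.357887
P(M+4) = 3 × 0.47810^1 × 0.52190^2 = 0.390674
P(M+6) = 0.52190^3 = 0.142155
The M+4 peak is largest (0.390674); scaling to 100 gives 28.0 : 91.6 : 100.0 : 36.4.

28.0 : 91.6 : 100.0 : 36.4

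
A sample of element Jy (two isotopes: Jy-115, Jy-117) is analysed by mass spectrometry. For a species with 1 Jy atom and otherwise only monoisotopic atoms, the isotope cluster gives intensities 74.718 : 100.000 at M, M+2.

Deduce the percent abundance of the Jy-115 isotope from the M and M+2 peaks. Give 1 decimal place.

Write p for the Jy-115 fraction. I(M+2)/I(M) = [C(1,1)·p^0·(1−p)] / p^1 = 1·(1−p)/p = 100.000/74.718 = 1.3384
(1−p)/p = 1.3384/1 = 1.3384  ⇒  p = 1/(1 + 1.3384) = 0.4276
Jy-115: 42.8%, Jy-117: 57.2%.

42.8%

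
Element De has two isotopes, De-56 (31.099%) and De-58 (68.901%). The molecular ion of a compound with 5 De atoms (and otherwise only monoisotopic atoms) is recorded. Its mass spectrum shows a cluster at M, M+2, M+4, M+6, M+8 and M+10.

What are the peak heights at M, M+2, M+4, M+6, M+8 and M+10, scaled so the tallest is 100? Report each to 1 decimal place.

Expanding (0.31099 + 0.68901)^5:
P(M) = 0.31099^5 = 0.002909
P(M+2) = 5 × 0.31099^4 × 0.68901^1 = 0.032224
P(M+4) = 10 × 0.31099^3 × 0.68901^2 = 0.142788
P(M+6) = 10 × 0.31099^2 × 0.68901^3 = 0.316351
P(M+8) = 5 × 0.31099^1 × 0.68901^4 = 0.350444
P(M+10) = 0.68901^5 = 0.155284
The M+8 peak is largest (0.350444); scaling to 100 gives 0.8 : 9.2 : 40.7 : 90.3 : 100.0 : 44.3.

0.8 : 9.2 : 40.7 : 90.3 : 100.0 : 44.3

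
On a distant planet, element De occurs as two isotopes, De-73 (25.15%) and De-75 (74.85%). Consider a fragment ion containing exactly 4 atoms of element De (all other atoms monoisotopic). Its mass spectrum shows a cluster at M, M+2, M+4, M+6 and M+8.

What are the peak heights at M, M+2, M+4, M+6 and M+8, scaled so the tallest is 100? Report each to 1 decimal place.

0.9 : 11.3 : 50.4 : 100.0 : 74.4

The 4 De atoms are independent, so intensities follow the terms of (0.2515 + 0.7485)^4.
P(M) = 0.2515^4 = 0.004001
P(M+2) = 4 × 0.2515^3 × 0.7485^1 = 0.047628
P(M+4) = 6 × 0.2515^2 × 0.7485^2 = 0.212623
P(M+6) = 4 × 0.2515^1 × 0.7485^3 = 0.421865
P(M+8) = 0.7485^4 = 0.313883
The M+6 peak is largest (0.421865); scaling to 100 gives 0.9 : 11.3 : 50.4 : 100.0 : 74.4.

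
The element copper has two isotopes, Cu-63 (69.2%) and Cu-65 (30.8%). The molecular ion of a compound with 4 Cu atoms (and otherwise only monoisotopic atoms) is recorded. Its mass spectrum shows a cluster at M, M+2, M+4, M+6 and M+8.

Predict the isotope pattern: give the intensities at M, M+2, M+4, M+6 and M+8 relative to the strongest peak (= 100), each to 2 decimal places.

56.17 : 100.00 : 66.76 : 19.81 : 2.20

The 4 Cu atoms are independent, so intensities follow the terms of (0.692 + 0.308)^4.
P(M) = 0.692^4 = 0.229311
P(M+2) = 4 × 0.692^3 × 0.308^1 = 0.408253
P(M+4) = 6 × 0.692^2 × 0.308^2 = 0.272562
P(M+6) = 4 × 0.692^1 × 0.308^3 = 0.080876
P(M+8) = 0.308^4 = 0.008999
The M+2 peak is largest (0.408253); scaling to 100 gives 56.17 : 100.00 : 66.76 : 19.81 : 2.20.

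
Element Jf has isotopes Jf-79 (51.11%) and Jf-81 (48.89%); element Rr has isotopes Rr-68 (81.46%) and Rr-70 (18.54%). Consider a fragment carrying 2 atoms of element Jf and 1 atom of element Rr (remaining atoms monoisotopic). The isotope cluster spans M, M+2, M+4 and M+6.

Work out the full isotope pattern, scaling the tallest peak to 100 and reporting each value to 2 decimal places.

Element Jf pattern (n=2): 0.26122321 : 0.49975358 : 0.23902321
Element Rr pattern (n=1): 0.8146 : 0.1854
Convolve the two distributions (both contribute in 2-u steps):
  M: 0.26122321×0.8146 = 0.212792
  M+2: 0.26122321×0.1854 + 0.49975358×0.8146 = 0.455530
  M+4: 0.49975358×0.1854 + 0.23902321×0.8146 = 0.287363
  M+6: 0.23902321×0.1854 = 0.044315
Scale to base peak (0.455530) = 100: 46.71 : 100.00 : 63.08 : 9.73

46.71 : 100.00 : 63.08 : 9.73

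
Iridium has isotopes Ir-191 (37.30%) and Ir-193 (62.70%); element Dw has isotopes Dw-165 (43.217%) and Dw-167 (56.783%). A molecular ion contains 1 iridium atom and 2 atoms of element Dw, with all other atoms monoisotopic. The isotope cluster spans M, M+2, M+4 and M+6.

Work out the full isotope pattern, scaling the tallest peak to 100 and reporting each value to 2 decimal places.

16.28 : 70.13 : 100.00 : 47.23

Iridium pattern (n=1): 0.3730 : 0.6270
Element Dw pattern (n=2): 0.18677091 : 0.49079818 : 0.32243091
Convolve the two distributions (both contribute in 2-u steps):
  M: 0.3730×0.18677091 = 0.069666
  M+2: 0.3730×0.49079818 + 0.6270×0.18677091 = 0.300173
  M+4: 0.3730×0.32243091 + 0.6270×0.49079818 = 0.427997
  M+6: 0.6270×0.32243091 = 0.202164
Scale to base peak (0.427997) = 100: 16.28 : 70.13 : 100.00 : 47.23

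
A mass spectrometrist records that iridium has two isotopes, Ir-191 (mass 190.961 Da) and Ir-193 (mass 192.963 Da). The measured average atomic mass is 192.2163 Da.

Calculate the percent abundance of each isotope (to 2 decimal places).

With x = fraction of Ir-191 (so Ir-193 is 1 − x):
190.961·x + 192.963·(1 − x) = 192.2163
(190.961 − 192.963)·x = 192.2163 − 192.963
x = -0.7467 / -2.002 = 0.37298 → 37.30% Ir-191, 62.70% Ir-193.

Ir-191: 37.30%, Ir-193: 62.70%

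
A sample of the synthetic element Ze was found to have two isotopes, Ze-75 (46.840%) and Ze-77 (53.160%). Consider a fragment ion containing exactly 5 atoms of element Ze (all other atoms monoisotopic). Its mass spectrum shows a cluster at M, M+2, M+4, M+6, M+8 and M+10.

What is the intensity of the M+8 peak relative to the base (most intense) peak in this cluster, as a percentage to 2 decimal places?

56.75%

(0.46840 + 0.53160)^5 gives M 0.0225, M+2 0.1279, M+4 0.2904, M+6 0.3296, M+8 0.1870, M+10 0.0425; the largest is M+6.
P(M+6) = C(5,3) × 0.46840^2 × 0.53160^3 = 10 × 0.21939856 × 0.15022939 = 0.329601 (base)
P(M+8) = C(5,4) × 0.46840^1 × 0.53160^4 = 5 × 0.4684 × 0.07986195 = 0.187037
Relative intensity = 0.187037 / 0.329601 × 100 = 56.75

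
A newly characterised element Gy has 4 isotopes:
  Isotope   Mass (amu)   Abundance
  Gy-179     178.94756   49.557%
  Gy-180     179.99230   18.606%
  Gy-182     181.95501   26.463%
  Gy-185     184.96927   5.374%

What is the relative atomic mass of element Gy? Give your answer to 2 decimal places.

180.26 amu

Average mass = Σ (abundance × isotope mass) = 0.49557 × 178.94756 + 0.18606 × 179.99230 + 0.26463 × 181.95501 + 0.05374 × 184.96927
= 88.681042 + 33.489367 + 48.150754 + 9.940249 = 180.261412 amu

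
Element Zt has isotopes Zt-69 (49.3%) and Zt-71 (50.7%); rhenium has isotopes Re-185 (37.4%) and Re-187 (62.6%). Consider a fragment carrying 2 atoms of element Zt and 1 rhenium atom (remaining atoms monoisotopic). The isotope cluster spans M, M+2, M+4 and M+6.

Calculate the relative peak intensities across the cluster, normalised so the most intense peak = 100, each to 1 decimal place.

22.2 : 82.9 : 100.0 : 39.3

Element Zt pattern (n=2): 0.243049 : 0.499902 : 0.257049
Rhenium pattern (n=1): 0.3740 : 0.6260
Convolve the two distributions (both contribute in 2-u steps):
  M: 0.243049×0.3740 = 0.090900
  M+2: 0.243049×0.6260 + 0.499902×0.3740 = 0.339112
  M+4: 0.499902×0.6260 + 0.257049×0.3740 = 0.409075
  M+6: 0.257049×0.6260 = 0.160913
Scale to base peak (0.409075) = 100: 22.2 : 82.9 : 100.0 : 39.3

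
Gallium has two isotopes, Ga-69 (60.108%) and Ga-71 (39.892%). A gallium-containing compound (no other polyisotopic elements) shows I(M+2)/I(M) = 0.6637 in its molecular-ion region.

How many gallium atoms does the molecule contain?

1

The M+2/M ratio from n Ga atoms is n · q/p = n · 0.39892/0.60108.
n = 0.6637 × 0.60108/0.39892 = 1.00 ≈ 1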